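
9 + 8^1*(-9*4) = -279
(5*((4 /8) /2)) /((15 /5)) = 5 /12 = 0.42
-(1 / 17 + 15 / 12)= -89 / 68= -1.31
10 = 10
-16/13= -1.23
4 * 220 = 880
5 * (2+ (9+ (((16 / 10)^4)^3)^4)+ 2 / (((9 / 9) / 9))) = 22300745301559319826750245223961380304808541 / 710542735760100185871124267578125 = 31385508821.93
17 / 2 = 8.50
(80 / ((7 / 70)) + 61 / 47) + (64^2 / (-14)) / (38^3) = 1808205561 / 2256611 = 801.29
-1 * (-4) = 4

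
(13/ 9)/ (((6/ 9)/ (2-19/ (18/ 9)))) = -65/ 4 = -16.25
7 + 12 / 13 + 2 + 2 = 11.92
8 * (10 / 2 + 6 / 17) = 42.82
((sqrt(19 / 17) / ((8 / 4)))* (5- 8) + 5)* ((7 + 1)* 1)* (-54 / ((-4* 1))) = 540- 162* sqrt(323) / 17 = 368.74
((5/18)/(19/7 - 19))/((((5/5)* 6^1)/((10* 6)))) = -175/1026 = -0.17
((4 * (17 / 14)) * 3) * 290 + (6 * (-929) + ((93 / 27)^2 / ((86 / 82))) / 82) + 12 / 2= -65445809 / 48762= -1342.15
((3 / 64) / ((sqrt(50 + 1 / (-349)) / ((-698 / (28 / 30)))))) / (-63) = 1745*sqrt(6089701) / 54720064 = 0.08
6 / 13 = 0.46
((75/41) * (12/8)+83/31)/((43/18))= 124029/54653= 2.27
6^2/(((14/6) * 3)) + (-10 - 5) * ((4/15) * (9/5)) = -72/35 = -2.06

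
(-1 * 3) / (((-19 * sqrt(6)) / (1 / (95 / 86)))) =0.06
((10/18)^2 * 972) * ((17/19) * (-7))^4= 60160176300/130321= 461630.71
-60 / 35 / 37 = -12 / 259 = -0.05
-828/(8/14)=-1449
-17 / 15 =-1.13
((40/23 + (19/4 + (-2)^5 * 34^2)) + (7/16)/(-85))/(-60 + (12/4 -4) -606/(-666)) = 128416670451/208637600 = 615.50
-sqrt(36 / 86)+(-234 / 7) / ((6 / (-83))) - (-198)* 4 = 8781 / 7 - 3* sqrt(86) / 43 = 1253.78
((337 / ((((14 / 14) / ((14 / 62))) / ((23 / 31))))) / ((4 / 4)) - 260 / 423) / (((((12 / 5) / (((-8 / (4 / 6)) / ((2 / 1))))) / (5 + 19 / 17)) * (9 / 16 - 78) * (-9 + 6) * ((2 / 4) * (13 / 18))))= -29057089280 / 2854057563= -10.18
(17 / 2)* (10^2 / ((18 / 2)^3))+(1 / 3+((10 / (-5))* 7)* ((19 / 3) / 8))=-27947 / 2916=-9.58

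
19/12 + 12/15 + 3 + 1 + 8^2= 4223/60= 70.38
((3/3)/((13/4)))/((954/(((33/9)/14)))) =11/130221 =0.00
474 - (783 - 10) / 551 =260401 / 551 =472.60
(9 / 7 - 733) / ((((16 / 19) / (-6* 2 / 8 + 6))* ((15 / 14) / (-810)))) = 11824137 / 4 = 2956034.25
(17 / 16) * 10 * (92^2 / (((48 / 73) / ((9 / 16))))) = 9847335 / 128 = 76932.30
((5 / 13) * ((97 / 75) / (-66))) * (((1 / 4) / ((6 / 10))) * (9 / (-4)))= 97 / 13728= 0.01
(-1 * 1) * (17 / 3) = -5.67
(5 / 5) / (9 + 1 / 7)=7 / 64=0.11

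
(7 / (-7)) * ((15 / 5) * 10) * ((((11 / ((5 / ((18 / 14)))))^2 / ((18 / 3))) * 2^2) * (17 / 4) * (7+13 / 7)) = -10330254 / 1715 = -6023.47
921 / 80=11.51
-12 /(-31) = 12 /31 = 0.39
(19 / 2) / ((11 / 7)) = 133 / 22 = 6.05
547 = 547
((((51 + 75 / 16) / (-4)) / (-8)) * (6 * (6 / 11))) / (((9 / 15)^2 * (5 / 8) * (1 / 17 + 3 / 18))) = 20655 / 184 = 112.26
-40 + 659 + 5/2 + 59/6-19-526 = 259/3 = 86.33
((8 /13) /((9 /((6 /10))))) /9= 8 /1755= 0.00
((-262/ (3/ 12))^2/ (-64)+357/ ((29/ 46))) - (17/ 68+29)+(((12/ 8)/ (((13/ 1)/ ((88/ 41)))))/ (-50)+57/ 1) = -25607579581/ 1545700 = -16566.98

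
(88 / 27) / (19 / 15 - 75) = -220 / 4977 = -0.04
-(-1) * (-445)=-445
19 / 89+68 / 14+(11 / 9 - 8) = -9572 / 5607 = -1.71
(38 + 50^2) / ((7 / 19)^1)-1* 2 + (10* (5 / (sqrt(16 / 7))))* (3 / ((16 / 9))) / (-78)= 48208 / 7-225* sqrt(7) / 832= 6886.14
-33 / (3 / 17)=-187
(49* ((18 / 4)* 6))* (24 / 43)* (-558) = -17717616 / 43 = -412037.58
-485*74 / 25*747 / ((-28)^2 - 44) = -72459 / 50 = -1449.18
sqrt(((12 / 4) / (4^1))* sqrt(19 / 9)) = 19^(1 / 4) / 2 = 1.04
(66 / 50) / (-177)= -0.01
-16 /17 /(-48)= 1 /51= 0.02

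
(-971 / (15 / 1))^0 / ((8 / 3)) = 3 / 8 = 0.38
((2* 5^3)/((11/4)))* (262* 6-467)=100454.55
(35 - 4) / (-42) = -31 / 42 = -0.74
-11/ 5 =-2.20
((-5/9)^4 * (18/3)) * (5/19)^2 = 31250/789507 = 0.04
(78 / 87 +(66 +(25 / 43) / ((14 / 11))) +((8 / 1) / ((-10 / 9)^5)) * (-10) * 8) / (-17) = -4858419143 / 185491250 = -26.19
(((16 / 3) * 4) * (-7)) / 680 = -56 / 255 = -0.22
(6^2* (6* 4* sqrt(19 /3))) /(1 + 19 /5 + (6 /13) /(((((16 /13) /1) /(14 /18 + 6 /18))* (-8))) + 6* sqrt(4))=138240* sqrt(57) /8039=129.83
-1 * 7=-7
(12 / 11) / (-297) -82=-89302 / 1089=-82.00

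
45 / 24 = 15 / 8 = 1.88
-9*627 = -5643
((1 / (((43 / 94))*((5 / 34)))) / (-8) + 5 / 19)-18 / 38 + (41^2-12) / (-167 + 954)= 334643 / 6429790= 0.05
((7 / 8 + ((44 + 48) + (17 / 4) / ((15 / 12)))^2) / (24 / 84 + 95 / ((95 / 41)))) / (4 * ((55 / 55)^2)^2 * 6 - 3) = 1820407 / 173400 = 10.50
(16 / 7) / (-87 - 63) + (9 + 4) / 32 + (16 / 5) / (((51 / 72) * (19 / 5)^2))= 72569953 / 103101600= 0.70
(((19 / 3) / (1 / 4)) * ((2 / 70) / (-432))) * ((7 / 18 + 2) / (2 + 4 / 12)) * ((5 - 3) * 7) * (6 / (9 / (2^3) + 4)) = -3268 / 116235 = -0.03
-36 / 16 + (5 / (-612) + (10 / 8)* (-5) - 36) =-27239 / 612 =-44.51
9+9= 18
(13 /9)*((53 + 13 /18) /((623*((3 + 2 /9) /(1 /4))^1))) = 0.01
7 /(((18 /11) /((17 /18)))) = 4.04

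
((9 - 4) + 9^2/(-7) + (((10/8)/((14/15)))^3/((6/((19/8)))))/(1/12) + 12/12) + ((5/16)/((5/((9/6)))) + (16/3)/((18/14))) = 191205299/18966528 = 10.08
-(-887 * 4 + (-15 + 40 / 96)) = 42751 / 12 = 3562.58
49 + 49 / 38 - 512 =-17545 / 38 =-461.71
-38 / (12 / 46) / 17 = -437 / 51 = -8.57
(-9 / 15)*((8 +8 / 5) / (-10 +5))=144 / 125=1.15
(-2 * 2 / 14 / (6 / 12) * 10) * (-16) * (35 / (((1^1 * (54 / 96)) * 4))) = 12800 / 9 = 1422.22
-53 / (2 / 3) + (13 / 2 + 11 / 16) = -1157 / 16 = -72.31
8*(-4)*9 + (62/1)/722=-103937/361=-287.91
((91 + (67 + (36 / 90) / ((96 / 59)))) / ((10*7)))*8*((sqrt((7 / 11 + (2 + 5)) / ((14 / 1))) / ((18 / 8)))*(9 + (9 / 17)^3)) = 17242466*sqrt(66) / 2579325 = 54.31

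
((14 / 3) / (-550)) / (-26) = 0.00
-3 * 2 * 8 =-48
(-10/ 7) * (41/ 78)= -205/ 273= -0.75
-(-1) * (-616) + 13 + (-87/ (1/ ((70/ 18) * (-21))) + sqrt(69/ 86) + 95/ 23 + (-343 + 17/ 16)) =sqrt(5934)/ 86 + 2268423/ 368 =6165.09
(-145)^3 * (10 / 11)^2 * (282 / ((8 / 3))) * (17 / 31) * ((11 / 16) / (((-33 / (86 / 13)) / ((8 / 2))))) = 7855620684375 / 97526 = 80548988.83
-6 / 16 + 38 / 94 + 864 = 324875 / 376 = 864.03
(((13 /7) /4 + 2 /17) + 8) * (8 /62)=4085 /3689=1.11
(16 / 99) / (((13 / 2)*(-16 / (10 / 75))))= -0.00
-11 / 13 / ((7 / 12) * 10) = -66 / 455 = -0.15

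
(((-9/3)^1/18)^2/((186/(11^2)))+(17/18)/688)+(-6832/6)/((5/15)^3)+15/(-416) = -115076821805/3743064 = -30744.02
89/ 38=2.34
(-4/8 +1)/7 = 1/14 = 0.07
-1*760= -760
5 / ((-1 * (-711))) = 5 / 711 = 0.01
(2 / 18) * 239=26.56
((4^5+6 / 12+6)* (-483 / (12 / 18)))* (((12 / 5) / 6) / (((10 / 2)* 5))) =-2986389 / 250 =-11945.56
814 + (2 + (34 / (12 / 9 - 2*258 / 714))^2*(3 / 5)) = 158972763 / 59405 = 2676.08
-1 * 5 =-5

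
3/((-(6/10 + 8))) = -15/43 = -0.35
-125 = -125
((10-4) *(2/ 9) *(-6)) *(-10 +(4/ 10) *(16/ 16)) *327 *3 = 376704/ 5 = 75340.80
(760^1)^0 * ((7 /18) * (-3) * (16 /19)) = -56 /57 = -0.98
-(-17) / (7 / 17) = 289 / 7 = 41.29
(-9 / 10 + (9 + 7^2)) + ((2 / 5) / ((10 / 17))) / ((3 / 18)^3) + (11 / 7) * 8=75793 / 350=216.55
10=10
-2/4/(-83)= 1/166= 0.01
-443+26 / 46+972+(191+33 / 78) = 431151 / 598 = 720.99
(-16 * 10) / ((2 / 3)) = -240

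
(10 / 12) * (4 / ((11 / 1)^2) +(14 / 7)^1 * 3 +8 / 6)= 6685 / 1089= 6.14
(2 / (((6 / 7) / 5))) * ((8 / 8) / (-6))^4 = 35 / 3888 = 0.01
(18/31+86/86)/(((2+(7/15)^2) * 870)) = 0.00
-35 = -35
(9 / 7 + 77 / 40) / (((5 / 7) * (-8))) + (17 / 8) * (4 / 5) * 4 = 6.24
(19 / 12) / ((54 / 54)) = 19 / 12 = 1.58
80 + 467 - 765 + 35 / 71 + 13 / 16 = -246165 / 1136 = -216.69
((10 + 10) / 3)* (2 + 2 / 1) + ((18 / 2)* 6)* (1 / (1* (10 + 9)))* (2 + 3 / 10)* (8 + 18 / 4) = 12355 / 114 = 108.38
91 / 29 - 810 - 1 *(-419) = -11248 / 29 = -387.86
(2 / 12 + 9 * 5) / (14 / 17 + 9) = 4607 / 1002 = 4.60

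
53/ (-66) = -53/ 66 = -0.80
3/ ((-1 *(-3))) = 1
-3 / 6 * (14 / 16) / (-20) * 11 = 77 / 320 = 0.24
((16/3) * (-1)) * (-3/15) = 16/15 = 1.07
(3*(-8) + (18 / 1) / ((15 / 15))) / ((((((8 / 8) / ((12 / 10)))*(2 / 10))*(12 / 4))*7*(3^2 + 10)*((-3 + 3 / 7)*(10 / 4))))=0.01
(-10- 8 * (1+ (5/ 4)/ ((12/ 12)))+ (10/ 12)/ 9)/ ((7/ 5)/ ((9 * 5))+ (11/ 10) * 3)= -37675/ 4497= -8.38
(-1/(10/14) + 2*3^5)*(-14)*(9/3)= -101766/5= -20353.20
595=595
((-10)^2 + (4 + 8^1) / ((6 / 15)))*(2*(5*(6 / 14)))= 557.14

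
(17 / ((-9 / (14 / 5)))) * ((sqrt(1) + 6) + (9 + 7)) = -121.64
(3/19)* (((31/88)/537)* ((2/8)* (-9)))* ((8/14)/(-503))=279/1053793048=0.00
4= 4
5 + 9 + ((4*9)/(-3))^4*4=82958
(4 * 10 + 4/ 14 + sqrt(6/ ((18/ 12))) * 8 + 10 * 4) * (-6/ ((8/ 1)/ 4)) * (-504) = 145584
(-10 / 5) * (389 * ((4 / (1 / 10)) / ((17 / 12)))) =-373440 / 17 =-21967.06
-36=-36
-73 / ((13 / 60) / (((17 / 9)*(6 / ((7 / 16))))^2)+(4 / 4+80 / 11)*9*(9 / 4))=-4752732160 / 10906742301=-0.44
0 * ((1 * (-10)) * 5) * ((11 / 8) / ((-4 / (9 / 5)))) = 0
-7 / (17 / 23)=-161 / 17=-9.47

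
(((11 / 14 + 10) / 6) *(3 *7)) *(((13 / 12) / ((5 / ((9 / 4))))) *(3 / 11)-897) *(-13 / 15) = 516428003 / 17600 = 29342.50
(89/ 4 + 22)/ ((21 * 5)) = 0.42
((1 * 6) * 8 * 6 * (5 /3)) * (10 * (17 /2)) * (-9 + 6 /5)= -318240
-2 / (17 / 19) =-38 / 17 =-2.24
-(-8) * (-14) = -112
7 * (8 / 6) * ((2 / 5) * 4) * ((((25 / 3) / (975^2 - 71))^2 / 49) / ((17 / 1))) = 0.00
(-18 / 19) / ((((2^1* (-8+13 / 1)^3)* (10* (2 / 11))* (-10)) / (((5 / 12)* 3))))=0.00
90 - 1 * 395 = -305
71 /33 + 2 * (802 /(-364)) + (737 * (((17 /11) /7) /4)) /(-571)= -15955879 /6858852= -2.33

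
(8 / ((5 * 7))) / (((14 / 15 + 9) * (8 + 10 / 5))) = 12 / 5215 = 0.00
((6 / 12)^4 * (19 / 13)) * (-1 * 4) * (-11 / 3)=209 / 156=1.34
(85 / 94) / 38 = 85 / 3572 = 0.02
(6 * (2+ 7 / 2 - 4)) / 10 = 9 / 10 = 0.90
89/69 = 1.29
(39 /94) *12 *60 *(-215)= -3018600 /47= -64225.53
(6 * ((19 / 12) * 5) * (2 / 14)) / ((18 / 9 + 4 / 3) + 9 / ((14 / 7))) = 285 / 329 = 0.87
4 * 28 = 112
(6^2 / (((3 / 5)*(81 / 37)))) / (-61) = -740 / 1647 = -0.45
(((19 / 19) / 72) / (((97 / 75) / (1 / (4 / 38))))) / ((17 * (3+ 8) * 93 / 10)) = 2375 / 40486248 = 0.00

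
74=74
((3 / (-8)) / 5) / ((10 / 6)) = -9 / 200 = -0.04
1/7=0.14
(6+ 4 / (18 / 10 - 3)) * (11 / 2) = 44 / 3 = 14.67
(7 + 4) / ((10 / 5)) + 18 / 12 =7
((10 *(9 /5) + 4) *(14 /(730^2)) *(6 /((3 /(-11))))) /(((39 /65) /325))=-110110 /15987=-6.89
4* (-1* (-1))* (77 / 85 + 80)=27508 / 85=323.62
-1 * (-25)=25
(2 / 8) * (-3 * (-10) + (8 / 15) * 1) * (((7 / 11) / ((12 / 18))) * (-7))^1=-11221 / 220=-51.00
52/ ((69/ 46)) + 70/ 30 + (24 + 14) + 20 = 95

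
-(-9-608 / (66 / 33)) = 313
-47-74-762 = -883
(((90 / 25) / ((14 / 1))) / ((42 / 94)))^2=19881 / 60025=0.33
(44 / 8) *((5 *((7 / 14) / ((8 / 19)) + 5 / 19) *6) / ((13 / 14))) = 509355 / 1976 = 257.77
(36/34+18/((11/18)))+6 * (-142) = -153618/187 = -821.49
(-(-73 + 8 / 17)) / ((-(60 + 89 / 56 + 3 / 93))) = -1.18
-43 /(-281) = 43 /281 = 0.15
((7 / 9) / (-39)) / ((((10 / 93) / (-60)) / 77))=33418 / 39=856.87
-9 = -9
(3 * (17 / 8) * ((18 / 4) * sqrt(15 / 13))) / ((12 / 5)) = 765 * sqrt(195) / 832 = 12.84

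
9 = 9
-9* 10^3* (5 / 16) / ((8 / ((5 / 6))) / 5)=-46875 / 32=-1464.84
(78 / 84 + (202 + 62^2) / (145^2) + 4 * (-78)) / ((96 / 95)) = -1738637389 / 5651520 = -307.64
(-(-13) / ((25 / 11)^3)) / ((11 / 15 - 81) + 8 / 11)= -570999 / 41012500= -0.01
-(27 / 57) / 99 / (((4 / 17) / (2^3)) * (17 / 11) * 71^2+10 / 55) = -2 / 95855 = -0.00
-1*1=-1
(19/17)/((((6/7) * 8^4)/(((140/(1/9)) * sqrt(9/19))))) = 2205 * sqrt(19)/34816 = 0.28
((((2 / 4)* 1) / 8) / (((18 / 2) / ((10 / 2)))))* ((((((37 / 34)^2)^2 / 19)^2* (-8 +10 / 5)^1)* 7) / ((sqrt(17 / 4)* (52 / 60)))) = -0.00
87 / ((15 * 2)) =29 / 10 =2.90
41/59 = 0.69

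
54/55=0.98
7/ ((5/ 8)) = 56/ 5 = 11.20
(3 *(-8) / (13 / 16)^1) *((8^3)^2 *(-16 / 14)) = 805306368 / 91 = 8849520.53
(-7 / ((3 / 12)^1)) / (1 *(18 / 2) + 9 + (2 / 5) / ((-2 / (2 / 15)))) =-525 / 337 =-1.56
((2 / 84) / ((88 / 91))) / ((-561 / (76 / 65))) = -0.00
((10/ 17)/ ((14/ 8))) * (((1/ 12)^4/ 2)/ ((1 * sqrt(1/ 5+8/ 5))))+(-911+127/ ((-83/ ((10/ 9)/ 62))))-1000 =-44253662/ 23157+5 * sqrt(5)/ 1850688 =-1911.03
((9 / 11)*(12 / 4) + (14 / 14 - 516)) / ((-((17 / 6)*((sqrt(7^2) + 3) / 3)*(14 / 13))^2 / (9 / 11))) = 347303619 / 85674050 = 4.05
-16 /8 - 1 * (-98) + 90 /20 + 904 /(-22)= 1307 /22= 59.41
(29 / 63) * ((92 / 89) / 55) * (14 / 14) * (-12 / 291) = -10672 / 29913345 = -0.00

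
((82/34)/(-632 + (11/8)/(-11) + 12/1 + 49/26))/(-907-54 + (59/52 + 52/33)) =7317024/1797437101825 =0.00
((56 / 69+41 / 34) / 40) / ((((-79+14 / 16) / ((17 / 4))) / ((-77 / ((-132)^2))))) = 33131 / 2732400000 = 0.00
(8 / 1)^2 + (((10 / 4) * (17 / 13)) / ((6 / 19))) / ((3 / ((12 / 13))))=34063 / 507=67.19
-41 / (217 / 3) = -0.57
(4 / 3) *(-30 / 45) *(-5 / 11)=0.40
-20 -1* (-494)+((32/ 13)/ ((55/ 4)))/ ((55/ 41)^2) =1025417918/ 2162875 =474.10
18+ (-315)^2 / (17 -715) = -86661 / 698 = -124.16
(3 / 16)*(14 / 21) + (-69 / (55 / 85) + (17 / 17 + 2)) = -9109 / 88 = -103.51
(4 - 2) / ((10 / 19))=19 / 5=3.80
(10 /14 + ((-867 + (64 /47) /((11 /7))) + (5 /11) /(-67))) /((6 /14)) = -209842429 /103917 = -2019.33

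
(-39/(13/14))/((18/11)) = -77/3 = -25.67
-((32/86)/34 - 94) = 68706/731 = 93.99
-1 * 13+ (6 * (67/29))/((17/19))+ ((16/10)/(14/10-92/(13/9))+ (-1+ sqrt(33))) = 2928792/1996157+ sqrt(33) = 7.21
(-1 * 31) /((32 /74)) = -1147 /16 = -71.69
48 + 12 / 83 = 3996 / 83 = 48.14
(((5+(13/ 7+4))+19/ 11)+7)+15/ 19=29807/ 1463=20.37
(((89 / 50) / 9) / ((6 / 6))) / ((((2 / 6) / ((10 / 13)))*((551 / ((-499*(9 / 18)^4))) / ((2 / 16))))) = -44411 / 13752960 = -0.00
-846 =-846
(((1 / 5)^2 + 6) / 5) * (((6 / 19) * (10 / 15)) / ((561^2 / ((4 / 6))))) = 1208 / 2242387125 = 0.00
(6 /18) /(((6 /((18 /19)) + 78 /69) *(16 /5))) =23 /1648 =0.01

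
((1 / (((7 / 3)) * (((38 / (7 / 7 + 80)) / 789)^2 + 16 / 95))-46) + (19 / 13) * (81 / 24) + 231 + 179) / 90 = 4418233270143487 / 1070431389452880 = 4.13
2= 2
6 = 6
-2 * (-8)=16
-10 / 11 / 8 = -5 / 44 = -0.11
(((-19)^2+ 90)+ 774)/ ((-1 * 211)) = -1225/ 211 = -5.81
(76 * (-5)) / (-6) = 190 / 3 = 63.33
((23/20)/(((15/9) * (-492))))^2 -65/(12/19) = -83041398413/806880000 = -102.92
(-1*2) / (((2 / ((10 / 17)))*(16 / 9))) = -0.33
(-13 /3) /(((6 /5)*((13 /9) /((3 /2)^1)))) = -15 /4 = -3.75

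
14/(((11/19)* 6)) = 133/33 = 4.03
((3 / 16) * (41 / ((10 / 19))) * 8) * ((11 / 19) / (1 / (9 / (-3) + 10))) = 473.55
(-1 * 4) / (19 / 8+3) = -32 / 43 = -0.74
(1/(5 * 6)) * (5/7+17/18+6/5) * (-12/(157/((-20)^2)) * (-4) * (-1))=-115264/9891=-11.65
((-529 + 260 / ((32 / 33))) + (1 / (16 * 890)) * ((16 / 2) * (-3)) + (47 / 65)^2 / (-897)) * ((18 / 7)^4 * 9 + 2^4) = -494366714668124 / 4627679511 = -106828.21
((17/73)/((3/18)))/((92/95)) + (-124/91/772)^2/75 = 112086281087413/77685391342650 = 1.44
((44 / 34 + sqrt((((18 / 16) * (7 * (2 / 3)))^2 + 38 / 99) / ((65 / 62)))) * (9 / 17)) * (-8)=-27.35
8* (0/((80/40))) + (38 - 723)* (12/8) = -2055/2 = -1027.50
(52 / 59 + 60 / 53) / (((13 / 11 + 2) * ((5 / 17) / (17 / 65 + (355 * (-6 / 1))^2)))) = 347199358786984 / 35569625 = 9761119.46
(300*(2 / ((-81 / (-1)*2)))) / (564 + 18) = 50 / 7857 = 0.01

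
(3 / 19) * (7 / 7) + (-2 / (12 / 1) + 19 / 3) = 721 / 114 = 6.32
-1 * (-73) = 73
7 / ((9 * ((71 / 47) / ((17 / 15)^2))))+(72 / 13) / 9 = 2386253 / 1869075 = 1.28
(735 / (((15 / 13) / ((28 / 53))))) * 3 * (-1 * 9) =-481572 / 53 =-9086.26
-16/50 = -8/25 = -0.32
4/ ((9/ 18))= 8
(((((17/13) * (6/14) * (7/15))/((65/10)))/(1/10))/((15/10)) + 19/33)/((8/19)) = 29811/14872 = 2.00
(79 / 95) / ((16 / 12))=237 / 380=0.62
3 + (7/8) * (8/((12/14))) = 67/6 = 11.17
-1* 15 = -15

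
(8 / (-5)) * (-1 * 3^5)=1944 / 5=388.80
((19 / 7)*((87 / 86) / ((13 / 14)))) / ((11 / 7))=11571 / 6149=1.88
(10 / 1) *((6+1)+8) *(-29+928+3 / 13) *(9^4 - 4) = 11497699500 / 13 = 884438423.08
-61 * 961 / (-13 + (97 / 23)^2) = -31010509 / 2532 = -12247.44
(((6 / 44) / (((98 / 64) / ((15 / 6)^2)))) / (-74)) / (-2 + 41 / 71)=10650 / 2014243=0.01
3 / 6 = 1 / 2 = 0.50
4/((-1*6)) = -2/3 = -0.67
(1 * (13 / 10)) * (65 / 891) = 169 / 1782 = 0.09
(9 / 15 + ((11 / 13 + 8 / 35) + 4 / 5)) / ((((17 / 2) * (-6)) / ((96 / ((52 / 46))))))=-414368 / 100555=-4.12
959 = 959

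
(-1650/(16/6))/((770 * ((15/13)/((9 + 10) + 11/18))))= -4589/336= -13.66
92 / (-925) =-0.10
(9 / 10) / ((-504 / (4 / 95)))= -0.00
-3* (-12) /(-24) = -3 /2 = -1.50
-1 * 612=-612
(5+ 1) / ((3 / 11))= 22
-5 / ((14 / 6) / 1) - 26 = -197 / 7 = -28.14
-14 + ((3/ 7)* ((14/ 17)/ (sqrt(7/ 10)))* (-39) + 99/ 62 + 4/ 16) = -234* sqrt(70)/ 119 -1507/ 124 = -28.61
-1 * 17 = -17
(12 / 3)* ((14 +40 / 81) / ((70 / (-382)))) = -896936 / 2835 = -316.38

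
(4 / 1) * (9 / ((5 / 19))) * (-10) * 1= -1368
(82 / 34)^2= 1681 / 289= 5.82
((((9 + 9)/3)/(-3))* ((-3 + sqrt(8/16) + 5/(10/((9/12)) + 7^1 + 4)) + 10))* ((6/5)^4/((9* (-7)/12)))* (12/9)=2304* sqrt(2)/4375 + 2423808/319375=8.33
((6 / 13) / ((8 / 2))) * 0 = 0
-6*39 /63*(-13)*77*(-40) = -148720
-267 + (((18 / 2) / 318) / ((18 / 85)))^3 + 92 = -45019790675 / 257259456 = -175.00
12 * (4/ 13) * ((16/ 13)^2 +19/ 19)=20400/ 2197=9.29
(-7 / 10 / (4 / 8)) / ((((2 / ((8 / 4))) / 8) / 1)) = -56 / 5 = -11.20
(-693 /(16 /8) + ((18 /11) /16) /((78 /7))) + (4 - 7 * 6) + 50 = -765315 /2288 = -334.49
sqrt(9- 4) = sqrt(5) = 2.24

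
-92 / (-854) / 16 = 23 / 3416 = 0.01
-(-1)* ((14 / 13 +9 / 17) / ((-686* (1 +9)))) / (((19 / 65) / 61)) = -21655 / 443156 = -0.05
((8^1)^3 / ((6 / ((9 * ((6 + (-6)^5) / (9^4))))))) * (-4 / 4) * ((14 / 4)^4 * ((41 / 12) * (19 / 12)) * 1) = 4844281610 / 6561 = 738345.01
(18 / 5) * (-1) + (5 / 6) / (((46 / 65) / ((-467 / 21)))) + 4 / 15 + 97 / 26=-1943129 / 75348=-25.79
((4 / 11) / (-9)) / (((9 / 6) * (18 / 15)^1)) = -20 / 891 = -0.02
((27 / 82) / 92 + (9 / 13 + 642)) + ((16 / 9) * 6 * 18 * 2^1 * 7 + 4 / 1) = 327040295 / 98072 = 3334.70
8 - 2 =6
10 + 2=12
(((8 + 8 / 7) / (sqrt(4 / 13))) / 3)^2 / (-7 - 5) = -3328 / 1323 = -2.52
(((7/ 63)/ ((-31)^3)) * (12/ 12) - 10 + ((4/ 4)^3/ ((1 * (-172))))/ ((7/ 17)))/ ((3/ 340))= -274780518895/ 242111457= -1134.93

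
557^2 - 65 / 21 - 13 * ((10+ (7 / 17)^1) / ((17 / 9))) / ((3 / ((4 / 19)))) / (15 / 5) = 35774572240 / 115311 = 310244.23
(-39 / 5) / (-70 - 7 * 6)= 39 / 560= 0.07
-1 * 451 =-451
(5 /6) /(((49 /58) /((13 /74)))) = 1885 /10878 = 0.17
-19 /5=-3.80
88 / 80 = 11 / 10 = 1.10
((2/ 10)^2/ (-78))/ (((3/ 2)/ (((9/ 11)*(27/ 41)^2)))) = -729/ 6009575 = -0.00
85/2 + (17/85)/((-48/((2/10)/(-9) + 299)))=222773/5400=41.25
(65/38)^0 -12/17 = 5/17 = 0.29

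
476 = 476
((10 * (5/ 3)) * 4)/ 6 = 100/ 9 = 11.11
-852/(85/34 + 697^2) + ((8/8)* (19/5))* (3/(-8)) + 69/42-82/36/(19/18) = -10037186263/5169034360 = -1.94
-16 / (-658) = 8 / 329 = 0.02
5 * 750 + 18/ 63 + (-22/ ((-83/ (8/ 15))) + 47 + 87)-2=33835352/ 8715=3882.43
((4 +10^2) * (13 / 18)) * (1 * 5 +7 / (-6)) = 7774 / 27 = 287.93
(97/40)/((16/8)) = 97/80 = 1.21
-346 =-346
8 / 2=4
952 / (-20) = -47.60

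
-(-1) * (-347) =-347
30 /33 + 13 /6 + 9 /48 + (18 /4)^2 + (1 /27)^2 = 3017021 /128304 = 23.51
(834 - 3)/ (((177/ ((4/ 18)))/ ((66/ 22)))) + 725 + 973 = 301100/ 177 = 1701.13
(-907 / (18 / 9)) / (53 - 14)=-907 / 78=-11.63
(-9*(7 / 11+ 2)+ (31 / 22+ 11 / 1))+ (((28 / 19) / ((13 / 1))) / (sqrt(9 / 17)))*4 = -249 / 22+ 112*sqrt(17) / 741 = -10.69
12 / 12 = 1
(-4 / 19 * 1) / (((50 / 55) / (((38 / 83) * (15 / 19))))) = -132 / 1577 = -0.08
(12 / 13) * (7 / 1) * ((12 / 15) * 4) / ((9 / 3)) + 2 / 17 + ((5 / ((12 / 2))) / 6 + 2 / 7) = 2070227 / 278460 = 7.43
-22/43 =-0.51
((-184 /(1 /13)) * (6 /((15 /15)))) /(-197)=14352 /197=72.85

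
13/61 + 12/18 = 161/183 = 0.88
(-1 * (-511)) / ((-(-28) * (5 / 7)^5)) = 1226911 / 12500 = 98.15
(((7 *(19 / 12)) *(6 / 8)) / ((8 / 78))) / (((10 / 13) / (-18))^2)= 44378.03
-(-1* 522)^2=-272484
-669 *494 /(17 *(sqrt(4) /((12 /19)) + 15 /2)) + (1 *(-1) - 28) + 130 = -1721.53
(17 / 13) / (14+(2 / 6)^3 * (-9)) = 51 / 533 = 0.10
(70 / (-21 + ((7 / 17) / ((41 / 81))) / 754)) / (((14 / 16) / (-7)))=42043040 / 1576533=26.67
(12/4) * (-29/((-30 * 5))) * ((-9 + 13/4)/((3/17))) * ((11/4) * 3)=-124729/800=-155.91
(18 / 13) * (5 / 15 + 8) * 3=450 / 13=34.62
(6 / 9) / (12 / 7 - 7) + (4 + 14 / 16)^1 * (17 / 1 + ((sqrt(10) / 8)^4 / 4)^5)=84717825080057998034081 / 1023794296090880114688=82.75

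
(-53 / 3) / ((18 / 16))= -424 / 27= -15.70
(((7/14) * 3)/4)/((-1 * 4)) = -3/32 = -0.09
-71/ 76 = -0.93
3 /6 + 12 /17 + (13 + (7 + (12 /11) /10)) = 39859 /1870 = 21.31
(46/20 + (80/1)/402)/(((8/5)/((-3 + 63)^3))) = 22603500/67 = 337365.67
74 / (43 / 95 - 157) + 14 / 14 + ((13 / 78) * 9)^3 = 3.90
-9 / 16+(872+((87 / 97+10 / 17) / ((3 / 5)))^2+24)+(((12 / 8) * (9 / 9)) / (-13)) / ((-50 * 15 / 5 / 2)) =114732012638947 / 127258606800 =901.57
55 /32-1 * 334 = -10633 /32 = -332.28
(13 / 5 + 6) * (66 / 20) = 1419 / 50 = 28.38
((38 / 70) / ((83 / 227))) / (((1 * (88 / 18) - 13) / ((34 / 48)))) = -219963 / 1696520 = -0.13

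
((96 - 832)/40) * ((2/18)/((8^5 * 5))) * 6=-23/307200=-0.00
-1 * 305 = -305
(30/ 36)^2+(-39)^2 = 54781/ 36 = 1521.69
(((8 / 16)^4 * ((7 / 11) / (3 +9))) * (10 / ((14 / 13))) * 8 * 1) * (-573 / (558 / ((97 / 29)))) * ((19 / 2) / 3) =-22880845 / 8544096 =-2.68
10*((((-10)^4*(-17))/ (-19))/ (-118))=-850000/ 1121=-758.25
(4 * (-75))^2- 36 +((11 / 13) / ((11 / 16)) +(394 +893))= 1186279 / 13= 91252.23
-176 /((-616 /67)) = 134 /7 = 19.14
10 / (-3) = -10 / 3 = -3.33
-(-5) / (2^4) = 5 / 16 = 0.31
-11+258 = 247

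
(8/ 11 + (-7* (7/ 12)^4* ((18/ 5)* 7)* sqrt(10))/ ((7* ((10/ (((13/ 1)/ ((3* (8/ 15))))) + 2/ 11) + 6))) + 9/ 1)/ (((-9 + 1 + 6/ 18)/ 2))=-642/ 253 + 2403401* sqrt(10)/ 23404800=-2.21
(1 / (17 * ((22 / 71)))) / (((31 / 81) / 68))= 11502 / 341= 33.73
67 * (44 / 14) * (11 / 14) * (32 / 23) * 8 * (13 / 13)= 2075392 / 1127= 1841.52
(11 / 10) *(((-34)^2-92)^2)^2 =7049027442688 / 5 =1409805488537.60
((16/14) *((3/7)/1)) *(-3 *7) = -72/7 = -10.29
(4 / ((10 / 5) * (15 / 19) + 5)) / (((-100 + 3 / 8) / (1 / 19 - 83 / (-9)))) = -50752 / 896625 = -0.06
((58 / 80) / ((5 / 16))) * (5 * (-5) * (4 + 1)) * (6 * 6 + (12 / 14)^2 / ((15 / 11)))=-519216 / 49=-10596.24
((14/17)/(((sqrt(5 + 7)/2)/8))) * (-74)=-8288 * sqrt(3)/51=-281.48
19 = 19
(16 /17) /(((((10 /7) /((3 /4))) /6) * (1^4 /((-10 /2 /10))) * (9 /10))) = -28 /17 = -1.65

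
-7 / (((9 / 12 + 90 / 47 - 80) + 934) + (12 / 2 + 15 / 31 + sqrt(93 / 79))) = -16212495583004 / 1999110488815807 + 237759088 *sqrt(7347) / 1999110488815807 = -0.01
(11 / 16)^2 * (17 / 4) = 2057 / 1024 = 2.01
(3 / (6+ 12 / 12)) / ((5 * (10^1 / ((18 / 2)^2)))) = 243 / 350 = 0.69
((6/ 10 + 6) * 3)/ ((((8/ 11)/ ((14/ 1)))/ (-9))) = -68607/ 20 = -3430.35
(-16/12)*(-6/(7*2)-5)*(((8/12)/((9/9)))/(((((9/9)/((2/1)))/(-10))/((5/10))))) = -3040/63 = -48.25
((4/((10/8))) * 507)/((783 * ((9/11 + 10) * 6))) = 14872/465885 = 0.03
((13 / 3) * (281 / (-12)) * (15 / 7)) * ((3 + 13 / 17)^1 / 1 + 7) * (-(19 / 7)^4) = 145199096965 / 1142876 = 127047.11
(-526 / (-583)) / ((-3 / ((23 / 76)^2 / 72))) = -139127 / 363680064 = -0.00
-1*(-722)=722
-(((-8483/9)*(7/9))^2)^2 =-12433403502014191921/43046721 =-288835089251.38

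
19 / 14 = 1.36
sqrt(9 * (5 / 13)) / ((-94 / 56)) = -1.11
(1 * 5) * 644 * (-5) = -16100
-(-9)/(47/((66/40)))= 297/940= 0.32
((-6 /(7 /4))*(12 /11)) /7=-288 /539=-0.53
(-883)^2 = 779689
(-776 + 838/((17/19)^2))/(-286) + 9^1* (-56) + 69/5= -9226192/18785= -491.15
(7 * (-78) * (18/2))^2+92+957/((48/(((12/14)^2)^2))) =24147498.76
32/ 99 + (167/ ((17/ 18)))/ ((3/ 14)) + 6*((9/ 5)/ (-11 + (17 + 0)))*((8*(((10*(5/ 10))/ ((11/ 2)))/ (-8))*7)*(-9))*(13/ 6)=1048.86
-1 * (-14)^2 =-196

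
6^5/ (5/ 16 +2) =124416/ 37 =3362.59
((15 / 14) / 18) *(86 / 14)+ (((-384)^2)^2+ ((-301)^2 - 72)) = 21743362465.37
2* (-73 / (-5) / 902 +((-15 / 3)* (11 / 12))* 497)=-61639987 / 13530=-4555.80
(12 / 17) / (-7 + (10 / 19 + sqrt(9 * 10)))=3116 / 32793 + 1444 * sqrt(10) / 32793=0.23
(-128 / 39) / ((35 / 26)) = -256 / 105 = -2.44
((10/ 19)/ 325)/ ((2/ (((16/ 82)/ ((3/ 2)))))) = 16/ 151905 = 0.00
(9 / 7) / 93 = 0.01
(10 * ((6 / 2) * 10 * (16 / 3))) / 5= 320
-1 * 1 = -1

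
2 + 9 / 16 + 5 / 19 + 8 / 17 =17035 / 5168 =3.30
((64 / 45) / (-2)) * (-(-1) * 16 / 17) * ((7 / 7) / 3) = -512 / 2295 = -0.22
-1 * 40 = -40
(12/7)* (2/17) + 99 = 11805/119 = 99.20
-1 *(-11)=11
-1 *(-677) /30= 677 /30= 22.57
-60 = -60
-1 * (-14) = 14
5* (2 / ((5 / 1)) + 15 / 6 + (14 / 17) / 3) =1619 / 102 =15.87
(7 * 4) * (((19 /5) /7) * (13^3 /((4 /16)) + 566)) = 710904 /5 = 142180.80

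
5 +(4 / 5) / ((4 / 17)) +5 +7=102 / 5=20.40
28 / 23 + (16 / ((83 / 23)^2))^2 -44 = -45051284056 / 1091541383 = -41.27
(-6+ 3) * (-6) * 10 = 180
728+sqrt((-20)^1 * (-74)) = 2 * sqrt(370)+728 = 766.47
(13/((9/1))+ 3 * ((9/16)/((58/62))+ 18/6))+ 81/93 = 1698371/129456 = 13.12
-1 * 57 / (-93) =19 / 31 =0.61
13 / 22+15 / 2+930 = 10319 / 11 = 938.09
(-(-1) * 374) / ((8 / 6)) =561 / 2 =280.50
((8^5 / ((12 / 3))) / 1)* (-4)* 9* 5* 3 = -4423680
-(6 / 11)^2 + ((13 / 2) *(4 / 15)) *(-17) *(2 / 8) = -7.66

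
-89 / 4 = -22.25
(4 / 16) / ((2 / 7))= 7 / 8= 0.88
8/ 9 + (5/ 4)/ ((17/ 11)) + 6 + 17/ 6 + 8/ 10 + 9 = 62213/ 3060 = 20.33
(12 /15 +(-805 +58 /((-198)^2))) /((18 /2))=-78819497 /882090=-89.36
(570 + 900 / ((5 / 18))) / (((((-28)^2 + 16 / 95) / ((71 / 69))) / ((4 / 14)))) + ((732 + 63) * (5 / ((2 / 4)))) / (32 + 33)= 4823237735 / 38980032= 123.74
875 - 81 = 794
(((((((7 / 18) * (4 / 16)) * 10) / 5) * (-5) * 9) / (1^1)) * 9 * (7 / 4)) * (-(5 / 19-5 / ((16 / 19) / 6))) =-11851875 / 2432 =-4873.30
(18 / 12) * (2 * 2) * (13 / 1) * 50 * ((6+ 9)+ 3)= 70200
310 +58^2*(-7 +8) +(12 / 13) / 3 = 47766 / 13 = 3674.31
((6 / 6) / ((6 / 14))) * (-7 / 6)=-49 / 18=-2.72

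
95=95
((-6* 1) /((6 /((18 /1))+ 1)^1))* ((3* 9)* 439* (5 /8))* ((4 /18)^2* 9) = -59265 /4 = -14816.25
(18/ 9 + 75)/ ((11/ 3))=21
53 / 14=3.79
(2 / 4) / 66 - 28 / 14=-263 / 132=-1.99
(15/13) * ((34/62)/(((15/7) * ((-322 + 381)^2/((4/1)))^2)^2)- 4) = -4096569209160342652/887589995318120445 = -4.62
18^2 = 324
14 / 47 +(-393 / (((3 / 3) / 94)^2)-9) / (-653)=163219321 / 30691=5318.15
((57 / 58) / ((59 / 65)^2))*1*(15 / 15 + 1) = 240825 / 100949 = 2.39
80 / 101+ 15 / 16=2795 / 1616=1.73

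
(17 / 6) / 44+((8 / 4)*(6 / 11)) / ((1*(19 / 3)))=1187 / 5016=0.24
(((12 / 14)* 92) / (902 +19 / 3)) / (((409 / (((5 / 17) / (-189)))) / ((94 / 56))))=-2162 / 3899277165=-0.00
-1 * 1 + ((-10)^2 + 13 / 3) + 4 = 322 / 3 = 107.33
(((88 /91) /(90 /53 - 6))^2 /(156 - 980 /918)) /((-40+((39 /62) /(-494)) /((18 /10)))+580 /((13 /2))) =416024136 /62795240117155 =0.00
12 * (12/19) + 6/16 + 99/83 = 115395/12616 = 9.15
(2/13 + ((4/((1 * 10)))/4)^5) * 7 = 1400091/1300000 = 1.08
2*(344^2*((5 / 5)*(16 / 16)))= 236672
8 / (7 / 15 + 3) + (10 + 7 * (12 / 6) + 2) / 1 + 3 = 407 / 13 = 31.31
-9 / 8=-1.12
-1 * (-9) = 9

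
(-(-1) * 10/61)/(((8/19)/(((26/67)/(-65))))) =-19/8174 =-0.00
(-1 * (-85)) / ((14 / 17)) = 1445 / 14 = 103.21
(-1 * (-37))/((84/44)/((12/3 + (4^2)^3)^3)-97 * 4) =-28050847000000/294154827999979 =-0.10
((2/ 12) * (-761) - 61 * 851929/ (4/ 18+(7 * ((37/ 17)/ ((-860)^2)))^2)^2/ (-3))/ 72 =210393050264897389754896985417028919399/ 43184414451415422931659307630512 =4871967.19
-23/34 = -0.68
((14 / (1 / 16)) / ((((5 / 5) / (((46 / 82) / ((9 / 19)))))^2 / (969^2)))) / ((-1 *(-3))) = 4462887475424 / 45387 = 98329642.31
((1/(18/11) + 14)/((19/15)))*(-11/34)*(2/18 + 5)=-19.07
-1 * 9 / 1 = -9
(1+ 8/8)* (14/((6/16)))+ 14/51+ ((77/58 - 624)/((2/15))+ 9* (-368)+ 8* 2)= -15561253/1972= -7891.10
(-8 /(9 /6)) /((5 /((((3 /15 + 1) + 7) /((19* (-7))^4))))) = -0.00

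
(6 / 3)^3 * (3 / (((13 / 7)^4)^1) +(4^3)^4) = 3833392587032 / 28561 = 134217730.02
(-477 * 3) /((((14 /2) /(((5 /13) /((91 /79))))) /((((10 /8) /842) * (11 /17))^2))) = -1709866125 /27147184407616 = -0.00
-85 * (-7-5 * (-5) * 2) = -3655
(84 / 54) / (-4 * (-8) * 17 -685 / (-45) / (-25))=350 / 122263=0.00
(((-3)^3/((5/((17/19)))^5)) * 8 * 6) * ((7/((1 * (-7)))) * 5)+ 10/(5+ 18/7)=205856468866/82020779375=2.51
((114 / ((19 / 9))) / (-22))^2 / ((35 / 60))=8748 / 847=10.33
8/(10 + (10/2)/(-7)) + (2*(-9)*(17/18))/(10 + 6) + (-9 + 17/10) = -7.50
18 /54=1 /3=0.33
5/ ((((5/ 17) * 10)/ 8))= 68/ 5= 13.60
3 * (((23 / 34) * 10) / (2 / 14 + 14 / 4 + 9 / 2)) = 805 / 323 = 2.49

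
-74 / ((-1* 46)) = 1.61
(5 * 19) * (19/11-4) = -2375/11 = -215.91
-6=-6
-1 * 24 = -24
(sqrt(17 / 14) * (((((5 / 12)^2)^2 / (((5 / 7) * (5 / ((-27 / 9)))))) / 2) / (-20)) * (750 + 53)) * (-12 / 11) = -365 * sqrt(238) / 9216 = -0.61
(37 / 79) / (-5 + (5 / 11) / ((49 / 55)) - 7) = -1813 / 44477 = -0.04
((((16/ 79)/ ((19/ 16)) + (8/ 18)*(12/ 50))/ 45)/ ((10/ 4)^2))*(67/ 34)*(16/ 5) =66909952/ 10764984375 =0.01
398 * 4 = 1592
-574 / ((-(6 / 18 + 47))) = 861 / 71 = 12.13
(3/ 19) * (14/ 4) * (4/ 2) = 21/ 19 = 1.11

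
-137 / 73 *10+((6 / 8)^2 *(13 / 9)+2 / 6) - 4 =-75761 / 3504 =-21.62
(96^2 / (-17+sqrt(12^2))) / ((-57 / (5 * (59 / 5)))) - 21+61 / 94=1887.52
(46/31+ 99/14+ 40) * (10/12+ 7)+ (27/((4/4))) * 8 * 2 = 2115359/2604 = 812.35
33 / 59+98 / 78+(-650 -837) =-3417409 / 2301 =-1485.18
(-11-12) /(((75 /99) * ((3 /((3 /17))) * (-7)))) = 759 /2975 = 0.26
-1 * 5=-5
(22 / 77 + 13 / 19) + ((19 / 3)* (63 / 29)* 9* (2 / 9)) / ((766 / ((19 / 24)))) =11798515 / 11817848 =1.00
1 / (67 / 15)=15 / 67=0.22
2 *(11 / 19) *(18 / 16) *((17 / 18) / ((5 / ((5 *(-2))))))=-187 / 76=-2.46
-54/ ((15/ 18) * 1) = -324/ 5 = -64.80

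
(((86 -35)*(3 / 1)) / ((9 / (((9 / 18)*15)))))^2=65025 / 4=16256.25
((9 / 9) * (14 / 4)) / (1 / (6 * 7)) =147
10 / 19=0.53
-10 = -10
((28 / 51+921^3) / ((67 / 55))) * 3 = 2191350042145 / 1139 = 1923924532.17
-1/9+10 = 89/9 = 9.89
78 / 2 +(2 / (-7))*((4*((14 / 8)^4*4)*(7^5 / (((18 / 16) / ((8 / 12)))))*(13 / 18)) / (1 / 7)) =-524587414 / 243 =-2158795.94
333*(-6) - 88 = -2086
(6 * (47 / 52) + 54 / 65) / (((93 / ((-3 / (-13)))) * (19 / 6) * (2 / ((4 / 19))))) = 4878 / 9456395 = 0.00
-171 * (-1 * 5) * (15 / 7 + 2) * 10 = 247950 / 7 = 35421.43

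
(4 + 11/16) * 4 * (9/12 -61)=-18075/16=-1129.69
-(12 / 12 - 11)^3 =1000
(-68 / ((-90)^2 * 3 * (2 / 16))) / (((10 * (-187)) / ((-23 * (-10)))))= 184 / 66825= 0.00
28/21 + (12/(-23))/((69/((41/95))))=200528/150765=1.33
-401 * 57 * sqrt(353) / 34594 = -12.41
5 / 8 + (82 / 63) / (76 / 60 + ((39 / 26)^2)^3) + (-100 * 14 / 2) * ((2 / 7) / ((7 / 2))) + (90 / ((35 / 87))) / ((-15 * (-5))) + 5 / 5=-2675833697 / 51034200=-52.43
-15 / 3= -5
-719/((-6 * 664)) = 719/3984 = 0.18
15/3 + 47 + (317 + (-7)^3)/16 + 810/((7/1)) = 9301/56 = 166.09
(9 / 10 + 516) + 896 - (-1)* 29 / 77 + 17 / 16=8712329 / 6160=1414.34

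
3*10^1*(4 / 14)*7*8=480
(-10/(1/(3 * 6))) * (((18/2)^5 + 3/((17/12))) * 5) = -903482100/17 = -53146005.88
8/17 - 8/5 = -96/85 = -1.13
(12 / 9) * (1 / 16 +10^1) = 13.42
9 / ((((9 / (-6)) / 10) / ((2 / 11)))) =-120 / 11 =-10.91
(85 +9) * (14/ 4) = 329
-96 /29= -3.31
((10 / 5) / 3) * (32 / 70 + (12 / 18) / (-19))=1684 / 5985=0.28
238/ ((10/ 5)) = 119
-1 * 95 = -95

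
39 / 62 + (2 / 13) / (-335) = 169721 / 270010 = 0.63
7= 7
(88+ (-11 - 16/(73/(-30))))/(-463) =-6101/33799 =-0.18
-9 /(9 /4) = -4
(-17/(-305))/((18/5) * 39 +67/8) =136/363011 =0.00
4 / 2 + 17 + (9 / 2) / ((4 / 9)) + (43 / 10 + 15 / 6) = 1437 / 40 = 35.92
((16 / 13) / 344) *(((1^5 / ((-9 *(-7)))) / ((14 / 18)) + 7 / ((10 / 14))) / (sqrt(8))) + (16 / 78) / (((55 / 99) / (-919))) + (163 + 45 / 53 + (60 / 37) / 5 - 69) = -244.14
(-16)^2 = 256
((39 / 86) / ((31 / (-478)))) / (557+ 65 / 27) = -251667 / 20133632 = -0.01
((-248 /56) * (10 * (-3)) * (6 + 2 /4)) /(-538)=-6045 /3766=-1.61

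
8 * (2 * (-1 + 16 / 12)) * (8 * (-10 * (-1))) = 1280 / 3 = 426.67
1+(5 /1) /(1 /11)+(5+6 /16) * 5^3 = 5823 /8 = 727.88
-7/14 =-0.50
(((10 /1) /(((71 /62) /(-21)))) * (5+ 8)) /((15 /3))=-33852 /71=-476.79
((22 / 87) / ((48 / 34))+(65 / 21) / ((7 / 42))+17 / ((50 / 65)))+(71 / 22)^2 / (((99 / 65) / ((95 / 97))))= 47.55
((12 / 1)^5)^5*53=50559994821356576868868816896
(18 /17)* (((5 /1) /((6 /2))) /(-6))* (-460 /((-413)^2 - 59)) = 230 /289867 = 0.00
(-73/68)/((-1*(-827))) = -0.00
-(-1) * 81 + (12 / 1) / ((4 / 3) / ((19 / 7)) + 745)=3442617 / 42493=81.02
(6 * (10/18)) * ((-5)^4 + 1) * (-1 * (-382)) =2391320/3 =797106.67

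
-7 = -7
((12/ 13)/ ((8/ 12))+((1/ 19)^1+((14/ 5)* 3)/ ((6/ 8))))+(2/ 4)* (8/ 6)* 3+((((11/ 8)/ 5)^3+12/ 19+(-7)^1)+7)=241698357/ 15808000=15.29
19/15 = 1.27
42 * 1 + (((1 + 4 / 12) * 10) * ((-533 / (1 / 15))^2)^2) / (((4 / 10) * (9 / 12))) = 181589759822250042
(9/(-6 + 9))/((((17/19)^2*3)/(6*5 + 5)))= 12635/289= 43.72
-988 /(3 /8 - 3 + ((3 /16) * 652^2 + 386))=-7904 /640723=-0.01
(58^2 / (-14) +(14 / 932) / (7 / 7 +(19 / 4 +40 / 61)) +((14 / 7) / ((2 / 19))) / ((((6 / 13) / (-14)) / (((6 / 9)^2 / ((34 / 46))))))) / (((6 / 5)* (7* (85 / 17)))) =-114443643184 / 8190749889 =-13.97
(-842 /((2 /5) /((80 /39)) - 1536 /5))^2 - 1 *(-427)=1638183916027 /3770082801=434.52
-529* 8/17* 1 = -4232/17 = -248.94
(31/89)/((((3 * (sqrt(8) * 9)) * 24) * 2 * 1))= 31 * sqrt(2)/461376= 0.00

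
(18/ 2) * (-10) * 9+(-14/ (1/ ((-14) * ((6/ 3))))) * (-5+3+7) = 1150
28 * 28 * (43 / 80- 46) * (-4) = 712852 / 5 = 142570.40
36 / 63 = 4 / 7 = 0.57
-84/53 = -1.58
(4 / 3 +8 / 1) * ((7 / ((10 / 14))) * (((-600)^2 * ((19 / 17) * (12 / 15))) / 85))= 100101120 / 289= 346370.66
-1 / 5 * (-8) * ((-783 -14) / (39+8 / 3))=-19128 / 625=-30.60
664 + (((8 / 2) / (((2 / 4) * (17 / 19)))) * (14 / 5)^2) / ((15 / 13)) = 4620296 / 6375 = 724.75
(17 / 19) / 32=17 / 608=0.03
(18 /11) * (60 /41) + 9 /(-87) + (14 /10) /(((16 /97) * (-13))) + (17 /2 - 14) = -52526841 /13602160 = -3.86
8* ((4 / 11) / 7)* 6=192 / 77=2.49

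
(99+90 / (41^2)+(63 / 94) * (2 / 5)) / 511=5605074 / 28837555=0.19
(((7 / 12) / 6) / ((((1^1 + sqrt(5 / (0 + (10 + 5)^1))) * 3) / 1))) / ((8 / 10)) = 35 / 576- 35 * sqrt(3) / 1728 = 0.03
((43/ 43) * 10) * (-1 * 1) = -10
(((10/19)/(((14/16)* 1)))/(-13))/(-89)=80/153881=0.00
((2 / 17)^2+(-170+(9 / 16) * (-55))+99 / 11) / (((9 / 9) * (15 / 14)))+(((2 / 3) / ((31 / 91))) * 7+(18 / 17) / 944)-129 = -933776507 / 3171486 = -294.43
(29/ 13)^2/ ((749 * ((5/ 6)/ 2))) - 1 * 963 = -609477423/ 632905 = -962.98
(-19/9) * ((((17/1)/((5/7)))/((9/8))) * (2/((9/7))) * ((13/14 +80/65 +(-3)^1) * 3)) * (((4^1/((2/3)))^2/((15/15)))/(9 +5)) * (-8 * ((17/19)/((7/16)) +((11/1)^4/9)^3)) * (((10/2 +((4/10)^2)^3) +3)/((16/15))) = -1490043642473775976768/12796875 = -116438086835557.59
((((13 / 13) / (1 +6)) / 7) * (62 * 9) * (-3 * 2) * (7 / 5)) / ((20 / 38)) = -31806 / 175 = -181.75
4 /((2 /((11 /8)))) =11 /4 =2.75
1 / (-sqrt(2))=-sqrt(2) / 2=-0.71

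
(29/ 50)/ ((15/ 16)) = 232/ 375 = 0.62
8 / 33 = 0.24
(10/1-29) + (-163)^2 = 26550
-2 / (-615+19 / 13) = 13 / 3988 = 0.00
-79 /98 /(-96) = 79 /9408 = 0.01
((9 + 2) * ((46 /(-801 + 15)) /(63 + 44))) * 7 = -1771 /42051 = -0.04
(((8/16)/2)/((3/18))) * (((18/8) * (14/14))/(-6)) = -9/16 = -0.56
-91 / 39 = -7 / 3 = -2.33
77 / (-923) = -0.08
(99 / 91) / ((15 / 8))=264 / 455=0.58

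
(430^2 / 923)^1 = 184900 / 923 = 200.33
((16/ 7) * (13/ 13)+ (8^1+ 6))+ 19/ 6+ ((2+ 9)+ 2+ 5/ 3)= 1433/ 42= 34.12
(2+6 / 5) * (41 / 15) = 8.75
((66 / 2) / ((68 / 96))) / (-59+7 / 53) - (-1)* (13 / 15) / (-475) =-2498071 / 3149250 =-0.79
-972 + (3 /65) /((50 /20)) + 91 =-286319 /325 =-880.98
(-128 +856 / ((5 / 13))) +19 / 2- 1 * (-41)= 21481 / 10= 2148.10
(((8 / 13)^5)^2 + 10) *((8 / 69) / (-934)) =-5518634641256 / 4442214182850327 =-0.00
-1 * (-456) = 456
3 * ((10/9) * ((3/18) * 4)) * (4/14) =40/63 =0.63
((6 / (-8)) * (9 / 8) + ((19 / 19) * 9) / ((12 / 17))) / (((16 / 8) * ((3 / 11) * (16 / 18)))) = 12573 / 512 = 24.56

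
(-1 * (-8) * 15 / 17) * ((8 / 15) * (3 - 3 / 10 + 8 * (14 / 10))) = 4448 / 85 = 52.33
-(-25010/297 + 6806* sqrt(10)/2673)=76.16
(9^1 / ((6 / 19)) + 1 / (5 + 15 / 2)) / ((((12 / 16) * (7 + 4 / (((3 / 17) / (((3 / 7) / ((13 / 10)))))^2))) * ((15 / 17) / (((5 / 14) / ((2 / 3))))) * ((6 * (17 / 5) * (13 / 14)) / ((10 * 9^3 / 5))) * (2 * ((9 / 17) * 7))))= 19895967 / 1735670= 11.46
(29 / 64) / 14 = 29 / 896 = 0.03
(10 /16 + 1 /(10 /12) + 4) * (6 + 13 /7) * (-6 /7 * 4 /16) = -7689 /784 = -9.81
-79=-79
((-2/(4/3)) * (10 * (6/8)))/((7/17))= -765/28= -27.32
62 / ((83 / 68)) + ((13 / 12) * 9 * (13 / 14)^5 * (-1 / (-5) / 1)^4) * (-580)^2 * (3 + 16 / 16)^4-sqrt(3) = 32346643325992 / 34874525-sqrt(3) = 927513.22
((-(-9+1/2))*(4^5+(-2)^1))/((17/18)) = 9198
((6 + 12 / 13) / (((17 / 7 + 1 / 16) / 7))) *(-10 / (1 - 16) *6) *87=6770.02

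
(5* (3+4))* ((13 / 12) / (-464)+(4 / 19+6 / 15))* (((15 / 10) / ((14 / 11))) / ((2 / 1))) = 3538799 / 282112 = 12.54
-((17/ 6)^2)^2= -83521/ 1296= -64.45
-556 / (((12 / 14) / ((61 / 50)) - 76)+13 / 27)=6410124 / 862553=7.43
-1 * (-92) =92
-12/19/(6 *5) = -2/95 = -0.02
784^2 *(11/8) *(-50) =-42257600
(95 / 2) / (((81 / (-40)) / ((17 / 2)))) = -16150 / 81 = -199.38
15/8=1.88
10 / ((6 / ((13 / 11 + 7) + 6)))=260 / 11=23.64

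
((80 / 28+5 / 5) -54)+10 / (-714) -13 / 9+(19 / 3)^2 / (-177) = -1403552 / 27081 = -51.83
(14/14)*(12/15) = 4/5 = 0.80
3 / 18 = 1 / 6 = 0.17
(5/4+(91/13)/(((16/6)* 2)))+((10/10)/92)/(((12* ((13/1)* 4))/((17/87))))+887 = 4442916365/4994496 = 889.56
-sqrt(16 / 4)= -2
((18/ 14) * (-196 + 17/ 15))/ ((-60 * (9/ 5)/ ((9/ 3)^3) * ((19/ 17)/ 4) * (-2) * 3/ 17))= -635.15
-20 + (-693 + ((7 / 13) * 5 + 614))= -96.31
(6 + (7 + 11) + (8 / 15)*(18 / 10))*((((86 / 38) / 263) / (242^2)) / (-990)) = -1118 / 301789442625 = -0.00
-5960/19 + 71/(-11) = -66909/209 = -320.14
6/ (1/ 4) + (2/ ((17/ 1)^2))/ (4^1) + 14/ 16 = 57515/ 2312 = 24.88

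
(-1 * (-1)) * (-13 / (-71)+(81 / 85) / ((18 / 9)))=7961 / 12070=0.66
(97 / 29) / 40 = 97 / 1160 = 0.08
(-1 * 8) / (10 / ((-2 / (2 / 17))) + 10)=-0.85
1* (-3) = -3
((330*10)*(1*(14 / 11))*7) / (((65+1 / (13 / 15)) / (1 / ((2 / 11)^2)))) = 1156155 / 86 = 13443.66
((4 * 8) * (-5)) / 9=-160 / 9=-17.78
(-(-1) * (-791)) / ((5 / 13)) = -2056.60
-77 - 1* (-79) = 2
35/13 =2.69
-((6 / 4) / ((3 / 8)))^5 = -1024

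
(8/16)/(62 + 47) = 1/218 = 0.00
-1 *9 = -9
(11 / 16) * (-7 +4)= -33 / 16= -2.06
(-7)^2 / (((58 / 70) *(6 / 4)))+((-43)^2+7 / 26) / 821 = 77399827 / 1857102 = 41.68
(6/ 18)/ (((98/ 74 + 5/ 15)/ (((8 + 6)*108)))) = 6993/ 23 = 304.04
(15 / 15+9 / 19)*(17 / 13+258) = 94388 / 247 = 382.14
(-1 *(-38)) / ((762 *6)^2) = 19 / 10451592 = 0.00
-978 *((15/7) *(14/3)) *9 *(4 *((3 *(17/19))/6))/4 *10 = -7481700/19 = -393773.68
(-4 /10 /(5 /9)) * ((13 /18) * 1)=-13 /25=-0.52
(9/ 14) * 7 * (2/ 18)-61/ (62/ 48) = -2897/ 62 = -46.73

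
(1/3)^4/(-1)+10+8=1457/81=17.99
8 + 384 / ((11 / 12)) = 4696 / 11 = 426.91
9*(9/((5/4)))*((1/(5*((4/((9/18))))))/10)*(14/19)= 0.12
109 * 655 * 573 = 40909335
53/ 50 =1.06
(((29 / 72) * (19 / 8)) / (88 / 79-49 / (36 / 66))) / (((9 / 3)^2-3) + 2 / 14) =-304703 / 173594784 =-0.00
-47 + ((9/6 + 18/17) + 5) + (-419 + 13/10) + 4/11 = -427087/935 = -456.78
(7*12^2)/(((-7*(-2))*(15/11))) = 264/5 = 52.80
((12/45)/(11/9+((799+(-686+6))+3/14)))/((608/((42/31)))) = 441/89380750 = 0.00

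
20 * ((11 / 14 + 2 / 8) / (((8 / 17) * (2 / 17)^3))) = 12110545 / 448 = 27032.47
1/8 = 0.12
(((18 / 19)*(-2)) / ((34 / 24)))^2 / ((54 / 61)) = 2.02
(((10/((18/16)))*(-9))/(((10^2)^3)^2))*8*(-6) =3/781250000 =0.00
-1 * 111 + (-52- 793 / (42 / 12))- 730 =-7837 / 7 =-1119.57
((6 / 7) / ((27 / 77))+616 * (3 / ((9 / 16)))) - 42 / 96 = 3287.34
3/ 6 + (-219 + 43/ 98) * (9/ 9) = -10685/ 49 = -218.06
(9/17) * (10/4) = 45/34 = 1.32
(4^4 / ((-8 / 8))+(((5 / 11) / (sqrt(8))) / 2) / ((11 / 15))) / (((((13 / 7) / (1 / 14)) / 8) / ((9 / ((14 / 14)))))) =-9216 / 13+675 * sqrt(2) / 3146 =-708.62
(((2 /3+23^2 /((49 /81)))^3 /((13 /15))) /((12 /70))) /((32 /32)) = 53225376548403125 /11798514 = 4511193235.72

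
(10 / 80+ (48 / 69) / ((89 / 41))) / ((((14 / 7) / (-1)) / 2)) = -7295 / 16376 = -0.45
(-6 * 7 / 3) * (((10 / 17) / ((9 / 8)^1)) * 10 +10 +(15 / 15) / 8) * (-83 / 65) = 10918733 / 39780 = 274.48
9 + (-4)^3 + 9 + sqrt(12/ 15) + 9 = -37 + 2 *sqrt(5)/ 5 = -36.11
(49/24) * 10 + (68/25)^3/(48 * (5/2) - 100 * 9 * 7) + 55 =7282107443/96562500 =75.41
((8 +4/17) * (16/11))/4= 560/187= 2.99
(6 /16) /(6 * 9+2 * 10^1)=3 /592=0.01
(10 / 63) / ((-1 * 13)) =-10 / 819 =-0.01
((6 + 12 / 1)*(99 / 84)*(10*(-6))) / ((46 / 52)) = -231660 / 161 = -1438.88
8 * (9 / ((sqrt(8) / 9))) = 162 * sqrt(2) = 229.10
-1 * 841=-841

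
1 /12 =0.08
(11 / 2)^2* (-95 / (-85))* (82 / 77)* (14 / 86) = 8569 / 1462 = 5.86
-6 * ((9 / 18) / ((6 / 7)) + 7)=-45.50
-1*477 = -477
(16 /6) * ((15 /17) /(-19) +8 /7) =19832 /6783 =2.92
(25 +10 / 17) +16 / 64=1757 / 68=25.84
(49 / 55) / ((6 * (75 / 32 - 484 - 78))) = -784 / 2954985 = -0.00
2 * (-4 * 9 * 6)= -432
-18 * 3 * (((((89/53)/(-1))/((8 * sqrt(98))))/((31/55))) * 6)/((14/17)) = 6740415 * sqrt(2)/644056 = 14.80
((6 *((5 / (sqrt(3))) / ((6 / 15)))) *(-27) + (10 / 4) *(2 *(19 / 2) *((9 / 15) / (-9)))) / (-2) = 586.15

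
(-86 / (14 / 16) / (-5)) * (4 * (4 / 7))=11008 / 245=44.93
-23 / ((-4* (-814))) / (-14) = 23 / 45584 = 0.00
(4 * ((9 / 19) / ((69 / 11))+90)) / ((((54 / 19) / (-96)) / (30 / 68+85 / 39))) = -1459055200 / 45747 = -31894.01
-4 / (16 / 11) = -11 / 4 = -2.75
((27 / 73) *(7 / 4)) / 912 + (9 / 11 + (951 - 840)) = 109185333 / 976448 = 111.82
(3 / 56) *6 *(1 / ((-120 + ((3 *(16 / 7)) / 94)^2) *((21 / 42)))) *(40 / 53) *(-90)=10437525 / 28682593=0.36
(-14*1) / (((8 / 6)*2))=-21 / 4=-5.25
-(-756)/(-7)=-108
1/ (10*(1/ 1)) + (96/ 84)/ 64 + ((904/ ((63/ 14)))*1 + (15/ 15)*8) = 526697/ 2520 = 209.01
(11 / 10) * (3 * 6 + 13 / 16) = 3311 / 160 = 20.69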